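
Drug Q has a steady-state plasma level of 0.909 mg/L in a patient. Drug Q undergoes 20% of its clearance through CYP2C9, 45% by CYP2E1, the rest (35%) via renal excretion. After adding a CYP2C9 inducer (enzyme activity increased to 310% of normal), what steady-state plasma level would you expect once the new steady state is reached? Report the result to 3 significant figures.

The CYP2C9 pathway (20% of clearance) rises to 3.1× activity: 0.2 × 3.1 = 0.62.
CYP2E1 (45%) and the residual 35% are unaffected.
CL_new/CL_old = 0.62 + 0.45 + 0.35 = 1.42.
New steady-state plasma level = baseline ÷ relative clearance = 0.909 / 1.42 = 0.640 mg/L.

0.640 mg/L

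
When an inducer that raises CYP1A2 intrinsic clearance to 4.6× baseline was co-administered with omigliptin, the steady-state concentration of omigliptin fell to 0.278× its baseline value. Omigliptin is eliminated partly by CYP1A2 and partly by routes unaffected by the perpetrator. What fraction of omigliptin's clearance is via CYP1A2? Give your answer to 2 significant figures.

Let x = fm,CYP1A2. Because steady-state concentration ∝ 1/CL, relative clearance rose to 1/0.278 = 3.597.
Only the CYP1A2 route changed, so 3.597 = x·4.6 + (1 − x), giving x = 0.72.

0.72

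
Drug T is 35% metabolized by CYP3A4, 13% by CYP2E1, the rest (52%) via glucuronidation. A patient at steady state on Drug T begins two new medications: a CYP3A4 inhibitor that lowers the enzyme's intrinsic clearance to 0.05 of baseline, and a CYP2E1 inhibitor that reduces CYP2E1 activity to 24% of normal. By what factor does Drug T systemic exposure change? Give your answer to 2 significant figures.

CYP3A4: 0.35 × 0.05 = 0.0175
CYP2E1: 0.13 × 0.24 = 0.0312
Other: 0.52 (unchanged)
Relative clearance = 0.0175 + 0.0312 + 0.52 = 0.5687.
Because systemic exposure varies inversely with clearance, the combined effect is 1 / 0.5687 = 1.8.

1.8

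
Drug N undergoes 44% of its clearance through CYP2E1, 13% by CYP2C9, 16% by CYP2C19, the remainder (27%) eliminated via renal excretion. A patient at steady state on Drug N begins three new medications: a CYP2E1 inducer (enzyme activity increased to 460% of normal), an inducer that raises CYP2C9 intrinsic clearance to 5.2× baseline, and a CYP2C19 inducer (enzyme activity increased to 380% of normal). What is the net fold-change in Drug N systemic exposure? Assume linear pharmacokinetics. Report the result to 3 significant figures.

0.279

The CYP2E1 pathway (44% of clearance) is boosted to 4.6× activity: 0.44 × 4.6 = 2.024.
The CYP2C9 pathway (13% of clearance) rises to 5.2× activity: 0.13 × 5.2 = 0.676.
The CYP2C19 pathway (16% of clearance) increases to 3.8× activity: 0.16 × 3.8 = 0.608.
Non-CYP routes (27%) are unchanged.
Relative clearance = 2.024 + 0.676 + 0.608 + 0.27 = 3.578.
Systemic exposure ∝ 1/CL: fold-change = 1 / 3.578 = 0.279.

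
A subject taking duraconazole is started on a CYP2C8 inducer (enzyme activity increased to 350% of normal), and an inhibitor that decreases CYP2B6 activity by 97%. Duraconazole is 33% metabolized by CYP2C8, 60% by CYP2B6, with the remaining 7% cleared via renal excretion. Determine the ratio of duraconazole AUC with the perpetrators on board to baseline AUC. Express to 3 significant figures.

0.805

The CYP2C8 pathway (33% of clearance) is boosted to 3.5× activity: 0.33 × 3.5 = 1.155.
The CYP2B6 pathway (60% of clearance) falls to 0.03× activity: 0.6 × 0.03 = 0.018.
Non-CYP routes (7%) are unchanged.
CL_new/CL_old = 1.155 + 0.018 + 0.07 = 1.243.
Because AUC varies inversely with clearance, the combined effect is 1 / 1.243 = 0.805.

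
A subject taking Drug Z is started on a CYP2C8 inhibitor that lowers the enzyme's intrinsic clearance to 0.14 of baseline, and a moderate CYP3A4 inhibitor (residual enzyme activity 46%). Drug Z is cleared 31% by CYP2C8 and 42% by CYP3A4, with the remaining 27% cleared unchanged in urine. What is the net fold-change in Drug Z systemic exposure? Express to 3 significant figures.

CYP2C8: 0.31 × 0.14 = 0.0434
CYP3A4: 0.42 × 0.46 = 0.1932
Other: 0.27 (unchanged)
Relative clearance = 0.0434 + 0.1932 + 0.27 = 0.5066.
Net systemic exposure ratio = 1 / 0.5066 = 1.97.

1.97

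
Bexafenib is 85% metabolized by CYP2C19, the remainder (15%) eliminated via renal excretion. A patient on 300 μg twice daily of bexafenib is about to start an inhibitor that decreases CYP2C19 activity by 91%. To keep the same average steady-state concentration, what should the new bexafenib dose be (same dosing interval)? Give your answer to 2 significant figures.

The CYP2C19 pathway (85% of clearance) drops to 0.09× activity: 0.85 × 0.09 = 0.0765.
The remaining 15% of clearance is unaffected.
New clearance relative to baseline: 0.0765 + 0.15 = 0.2265.
To maintain the same steady-state level, dose must scale with clearance: new dose = 300 × 0.2265 = 68 μg.

68 μg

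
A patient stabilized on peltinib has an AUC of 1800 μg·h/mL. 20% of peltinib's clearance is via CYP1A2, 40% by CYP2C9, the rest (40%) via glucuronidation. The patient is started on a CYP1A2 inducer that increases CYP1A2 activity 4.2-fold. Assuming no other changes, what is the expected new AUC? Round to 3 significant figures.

The CYP1A2 pathway (20% of clearance) rises to 4.2× activity: 0.2 × 4.2 = 0.84.
CYP2C9 (40%) and the residual 40% are unaffected.
New clearance relative to baseline: 0.84 + 0.4 + 0.4 = 1.64.
New AUC = baseline ÷ relative clearance = 1800 / 1.64 = 1.10 × 10³ μg·h/mL.

1.10 × 10³ μg·h/mL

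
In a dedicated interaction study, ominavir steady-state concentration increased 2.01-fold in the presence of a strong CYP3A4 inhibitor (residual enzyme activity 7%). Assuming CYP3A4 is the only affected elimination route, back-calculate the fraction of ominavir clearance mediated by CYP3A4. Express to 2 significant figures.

Write x for the fraction cleared via CYP3A4. The observed steady-state concentration change means clearance fell to 1/2.01 = 0.4975 of baseline.
Only the CYP3A4 route changed, so 0.4975 = x·0.07 + (1 − x), giving x = 0.54.

0.54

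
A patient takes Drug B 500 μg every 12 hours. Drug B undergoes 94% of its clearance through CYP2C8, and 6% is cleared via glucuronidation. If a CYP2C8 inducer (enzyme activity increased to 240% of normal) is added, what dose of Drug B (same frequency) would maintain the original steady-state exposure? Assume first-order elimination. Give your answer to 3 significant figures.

CYP2C8: 0.94 × 2.4 = 2.256
Other: 0.06 (unchanged)
CL_new/CL_old = 2.256 + 0.06 = 2.316.
To maintain the same steady-state level, dose must scale with clearance: new dose = 500 × 2.316 = 1.16 × 10³ μg.

1.16 × 10³ μg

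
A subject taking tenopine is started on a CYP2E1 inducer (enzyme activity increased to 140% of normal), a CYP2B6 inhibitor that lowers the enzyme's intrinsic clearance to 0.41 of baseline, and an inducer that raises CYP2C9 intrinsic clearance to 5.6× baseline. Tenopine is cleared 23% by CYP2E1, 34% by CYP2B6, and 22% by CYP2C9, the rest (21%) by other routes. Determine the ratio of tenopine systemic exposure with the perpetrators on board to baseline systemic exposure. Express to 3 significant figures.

The CYP2E1 pathway (23% of clearance) is boosted to 1.4× activity: 0.23 × 1.4 = 0.322.
The CYP2B6 pathway (34% of clearance) is reduced to 0.41× activity: 0.34 × 0.41 = 0.1394.
The CYP2C9 pathway (22% of clearance) is boosted to 5.6× activity: 0.22 × 5.6 = 1.232.
The remaining 21% of clearance is unaffected.
CL_new/CL_old = 0.322 + 0.1394 + 1.232 + 0.21 = 1.9034.
Systemic exposure ∝ 1/CL: fold-change = 1 / 1.9034 = 0.525.

0.525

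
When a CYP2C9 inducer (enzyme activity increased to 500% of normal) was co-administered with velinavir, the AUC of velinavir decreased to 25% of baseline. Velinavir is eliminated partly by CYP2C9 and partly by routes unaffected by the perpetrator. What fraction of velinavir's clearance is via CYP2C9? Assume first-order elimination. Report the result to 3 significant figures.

0.750

Call the CYP2C9 fraction fm. After the interaction, CL_new/CL_old = fm × 5 + (1 − fm).
AUC ratio = 1 / (new CL fraction), so new CL fraction = 1 / 0.250 = 4.
fm × 5 + 1 − fm = 4  ⇒  fm × (5 − 1) = 3  ⇒  fm = 0.750.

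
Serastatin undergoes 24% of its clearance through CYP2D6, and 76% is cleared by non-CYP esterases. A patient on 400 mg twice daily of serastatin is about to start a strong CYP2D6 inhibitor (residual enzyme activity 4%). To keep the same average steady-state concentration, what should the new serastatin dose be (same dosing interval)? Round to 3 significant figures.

CYP2D6: 0.24 × 0.04 = 0.0096
Other: 0.76 (unchanged)
Relative clearance = 0.0096 + 0.76 = 0.7696.
Css,avg = (dose rate)/CL, so holding Css fixed requires dose ∝ CL: 400 × 0.7696 = 308 mg.

308 mg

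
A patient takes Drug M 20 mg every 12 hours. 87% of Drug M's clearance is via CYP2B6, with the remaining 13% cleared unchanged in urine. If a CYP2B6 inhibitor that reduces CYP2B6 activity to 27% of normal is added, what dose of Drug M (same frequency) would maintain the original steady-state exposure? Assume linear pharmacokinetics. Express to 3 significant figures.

CYP2B6: 0.87 × 0.27 = 0.2349
Other: 0.13 (unchanged)
Relative clearance = 0.2349 + 0.13 = 0.3649.
Css,avg = (dose rate)/CL, so holding Css fixed requires dose ∝ CL: 20 × 0.3649 = 7.30 mg.

7.30 mg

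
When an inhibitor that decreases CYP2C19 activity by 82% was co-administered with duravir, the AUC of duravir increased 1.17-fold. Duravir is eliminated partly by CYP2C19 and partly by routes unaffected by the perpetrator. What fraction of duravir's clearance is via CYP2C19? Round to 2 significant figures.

Write x for the fraction cleared via CYP2C19. The observed AUC change means clearance fell to 1/1.17 = 0.8547 of baseline.
Setting x·0.18 + (1 − x) = 0.8547 and solving: x = (0.8547 − 1)/(0.18 − 1) = 0.18.

0.18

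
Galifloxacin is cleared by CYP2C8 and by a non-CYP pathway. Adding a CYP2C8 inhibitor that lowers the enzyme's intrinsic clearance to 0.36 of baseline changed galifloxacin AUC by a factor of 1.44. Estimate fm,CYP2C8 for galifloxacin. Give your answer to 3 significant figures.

CL'/CL = 1 / 1.44 = 0.6944
0.36·fm + (1 − fm) = 0.6944
fm = (0.6944 − 1) / (0.36 − 1) = 0.477

0.477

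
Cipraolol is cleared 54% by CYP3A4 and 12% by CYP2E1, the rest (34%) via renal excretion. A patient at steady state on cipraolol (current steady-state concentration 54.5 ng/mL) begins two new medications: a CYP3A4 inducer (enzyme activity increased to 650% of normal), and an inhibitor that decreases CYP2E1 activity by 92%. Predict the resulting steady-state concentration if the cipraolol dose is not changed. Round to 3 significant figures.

CYP3A4: 0.54 × 6.5 = 3.51
CYP2E1: 0.12 × 0.08 = 0.0096
Other: 0.34 (unchanged)
CL_new/CL_old = 3.51 + 0.0096 + 0.34 = 3.8596.
Steady-state concentration ∝ 1/CL: new value = 54.5 / 3.8596 = 14.1 ng/mL.

14.1 ng/mL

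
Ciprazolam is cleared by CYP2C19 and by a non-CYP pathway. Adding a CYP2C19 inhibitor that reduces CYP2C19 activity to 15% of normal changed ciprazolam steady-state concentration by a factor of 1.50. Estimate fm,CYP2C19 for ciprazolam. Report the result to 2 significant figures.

Write x for the fraction cleared via CYP2C19. The observed steady-state concentration change means clearance fell to 1/1.50 = 0.6667 of baseline.
Only the CYP2C19 route changed, so 0.6667 = x·0.15 + (1 − x), giving x = 0.39.

0.39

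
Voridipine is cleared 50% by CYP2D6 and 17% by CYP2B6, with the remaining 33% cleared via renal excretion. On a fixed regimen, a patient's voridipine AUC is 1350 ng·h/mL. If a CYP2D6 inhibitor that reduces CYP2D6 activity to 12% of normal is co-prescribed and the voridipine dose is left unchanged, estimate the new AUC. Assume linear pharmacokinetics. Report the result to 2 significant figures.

The CYP2D6 pathway (50% of clearance) drops to 0.12× activity: 0.5 × 0.12 = 0.06.
CYP2B6 (17%) and the residual 33% are unaffected.
CL_new/CL_old = 0.06 + 0.17 + 0.33 = 0.56.
New AUC = baseline ÷ relative clearance = 1350 / 0.56 = 2.4 × 10³ ng·h/mL.

2.4 × 10³ ng·h/mL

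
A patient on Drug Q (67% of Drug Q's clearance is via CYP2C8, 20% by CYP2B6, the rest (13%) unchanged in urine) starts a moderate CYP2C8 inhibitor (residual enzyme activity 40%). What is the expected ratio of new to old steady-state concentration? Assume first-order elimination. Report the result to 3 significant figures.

The CYP2C8 pathway (67% of clearance) is reduced to 0.4× activity: 0.67 × 0.4 = 0.268.
CYP2B6 (20%) and the residual 13% are unaffected.
Relative clearance = 0.268 + 0.2 + 0.13 = 0.598.
Steady-state concentration is inversely proportional to clearance, so the fold-change is 1 / 0.598 = 1.67.

1.67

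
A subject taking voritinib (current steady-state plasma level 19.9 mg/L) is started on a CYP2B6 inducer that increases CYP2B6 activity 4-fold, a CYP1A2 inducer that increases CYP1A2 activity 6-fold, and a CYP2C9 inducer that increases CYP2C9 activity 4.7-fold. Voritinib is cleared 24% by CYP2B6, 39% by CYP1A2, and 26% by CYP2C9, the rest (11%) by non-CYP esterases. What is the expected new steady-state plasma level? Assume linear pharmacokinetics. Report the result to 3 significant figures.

CYP2B6: 0.24 × 4 = 0.96
CYP1A2: 0.39 × 6 = 2.34
CYP2C9: 0.26 × 4.7 = 1.222
Other: 0.11 (unchanged)
Relative clearance = 0.96 + 2.34 + 1.222 + 0.11 = 4.632.
Dividing the baseline by the relative clearance: 19.9 / 4.632 = 4.30 mg/L.

4.30 mg/L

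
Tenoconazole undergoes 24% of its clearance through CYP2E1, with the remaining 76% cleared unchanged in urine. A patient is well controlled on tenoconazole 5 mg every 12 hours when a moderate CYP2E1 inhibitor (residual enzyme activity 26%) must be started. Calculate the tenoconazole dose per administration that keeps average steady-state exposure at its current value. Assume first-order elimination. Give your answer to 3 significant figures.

The CYP2E1 pathway (24% of clearance) drops to 0.26× activity: 0.24 × 0.26 = 0.0624.
The remaining 76% of clearance is unaffected.
CL_new/CL_old = 0.0624 + 0.76 = 0.8224.
Exposure is unchanged when dose changes in proportion to clearance. New dose = 5 mg × 0.8224 = 4.11 mg.

4.11 mg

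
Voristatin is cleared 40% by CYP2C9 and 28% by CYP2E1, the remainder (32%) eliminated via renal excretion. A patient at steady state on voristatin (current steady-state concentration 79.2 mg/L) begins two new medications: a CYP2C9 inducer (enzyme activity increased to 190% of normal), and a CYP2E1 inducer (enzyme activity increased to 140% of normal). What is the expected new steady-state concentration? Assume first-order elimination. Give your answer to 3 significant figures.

The CYP2C9 pathway (40% of clearance) increases to 1.9× activity: 0.4 × 1.9 = 0.76.
The CYP2E1 pathway (28% of clearance) rises to 1.4× activity: 0.28 × 1.4 = 0.392.
Non-CYP routes (32%) are unchanged.
New clearance relative to baseline: 0.76 + 0.392 + 0.32 = 1.472.
Dividing the baseline by the relative clearance: 79.2 / 1.472 = 53.8 mg/L.

53.8 mg/L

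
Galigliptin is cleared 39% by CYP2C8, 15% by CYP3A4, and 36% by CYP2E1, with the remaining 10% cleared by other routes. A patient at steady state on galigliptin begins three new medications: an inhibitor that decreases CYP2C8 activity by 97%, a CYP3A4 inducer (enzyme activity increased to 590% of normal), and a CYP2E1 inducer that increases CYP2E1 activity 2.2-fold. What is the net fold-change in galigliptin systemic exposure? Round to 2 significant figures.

The CYP2C8 pathway (39% of clearance) is reduced to 0.03× activity: 0.39 × 0.03 = 0.0117.
The CYP3A4 pathway (15% of clearance) rises to 5.9× activity: 0.15 × 5.9 = 0.885.
The CYP2E1 pathway (36% of clearance) is boosted to 2.2× activity: 0.36 × 2.2 = 0.792.
Non-CYP routes (10%) are unchanged.
Relative clearance = 0.0117 + 0.885 + 0.792 + 0.1 = 1.7887.
Net systemic exposure ratio = 1 / 1.7887 = 0.56.

0.56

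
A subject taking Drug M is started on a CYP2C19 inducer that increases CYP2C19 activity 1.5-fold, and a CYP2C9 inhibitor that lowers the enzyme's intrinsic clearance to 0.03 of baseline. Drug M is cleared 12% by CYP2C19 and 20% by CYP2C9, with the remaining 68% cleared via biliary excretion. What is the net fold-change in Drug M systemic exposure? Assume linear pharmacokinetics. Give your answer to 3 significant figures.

1.15

The CYP2C19 pathway (12% of clearance) increases to 1.5× activity: 0.12 × 1.5 = 0.18.
The CYP2C9 pathway (20% of clearance) falls to 0.03× activity: 0.2 × 0.03 = 0.006.
Non-CYP routes (68%) are unchanged.
Relative clearance = 0.18 + 0.006 + 0.68 = 0.866.
Net systemic exposure ratio = 1 / 0.866 = 1.15.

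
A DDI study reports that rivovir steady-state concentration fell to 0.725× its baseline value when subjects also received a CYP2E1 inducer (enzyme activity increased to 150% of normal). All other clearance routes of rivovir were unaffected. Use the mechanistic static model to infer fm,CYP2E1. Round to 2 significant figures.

0.76

Let fm be the CYP2E1 fraction. New clearance relative to baseline = fm × 1.5 + (1 − fm).
Steady-state concentration ratio = 1 / (new CL fraction), so new CL fraction = 1 / 0.725 = 1.379.
fm × 1.5 + 1 − fm = 1.379  ⇒  fm × (1.5 − 1) = 0.3793  ⇒  fm = 0.76.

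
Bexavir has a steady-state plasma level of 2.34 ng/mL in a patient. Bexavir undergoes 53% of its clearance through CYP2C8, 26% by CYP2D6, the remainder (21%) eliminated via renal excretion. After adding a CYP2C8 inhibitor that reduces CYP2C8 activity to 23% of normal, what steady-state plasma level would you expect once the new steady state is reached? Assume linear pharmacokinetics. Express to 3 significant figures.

3.95 ng/mL

The CYP2C8 pathway (53% of clearance) falls to 0.23× activity: 0.53 × 0.23 = 0.1219.
CYP2D6 (26%) and the residual 21% are unaffected.
CL_new/CL_old = 0.1219 + 0.26 + 0.21 = 0.5919.
Steady-state plasma level ∝ 1/CL, so new value = 2.34 / 0.5919 = 3.95 ng/mL.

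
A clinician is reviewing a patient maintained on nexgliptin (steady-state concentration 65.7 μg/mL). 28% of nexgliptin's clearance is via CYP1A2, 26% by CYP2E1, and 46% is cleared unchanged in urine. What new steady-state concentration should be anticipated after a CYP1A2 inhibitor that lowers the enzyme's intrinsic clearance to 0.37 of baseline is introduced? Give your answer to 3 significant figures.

79.8 μg/mL

CYP1A2: 0.28 × 0.37 = 0.1036
CYP2E1: 0.26 (unchanged)
Other: 0.46 (unchanged)
Relative clearance = 0.1036 + 0.26 + 0.46 = 0.8236.
New steady-state concentration = baseline ÷ relative clearance = 65.7 / 0.8236 = 79.8 μg/mL.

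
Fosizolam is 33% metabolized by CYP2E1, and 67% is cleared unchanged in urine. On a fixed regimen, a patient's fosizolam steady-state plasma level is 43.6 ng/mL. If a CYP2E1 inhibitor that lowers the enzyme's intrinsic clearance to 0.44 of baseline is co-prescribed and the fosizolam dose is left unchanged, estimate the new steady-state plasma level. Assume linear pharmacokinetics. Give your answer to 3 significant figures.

The CYP2E1 pathway (33% of clearance) drops to 0.44× activity: 0.33 × 0.44 = 0.1452.
The remaining 67% of clearance is unaffected.
CL_new/CL_old = 0.1452 + 0.67 = 0.8152.
New steady-state plasma level = baseline ÷ relative clearance = 43.6 / 0.8152 = 53.5 ng/mL.

53.5 ng/mL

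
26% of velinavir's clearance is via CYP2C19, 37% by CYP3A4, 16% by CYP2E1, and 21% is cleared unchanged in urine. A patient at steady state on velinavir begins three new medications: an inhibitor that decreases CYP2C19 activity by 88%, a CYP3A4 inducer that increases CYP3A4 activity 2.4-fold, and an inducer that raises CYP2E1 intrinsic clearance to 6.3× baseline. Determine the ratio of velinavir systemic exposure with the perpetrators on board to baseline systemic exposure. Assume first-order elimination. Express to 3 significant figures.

0.468

The CYP2C19 pathway (26% of clearance) drops to 0.12× activity: 0.26 × 0.12 = 0.0312.
The CYP3A4 pathway (37% of clearance) rises to 2.4× activity: 0.37 × 2.4 = 0.888.
The CYP2E1 pathway (16% of clearance) is boosted to 6.3× activity: 0.16 × 6.3 = 1.008.
The remaining 21% of clearance is unaffected.
CL_new/CL_old = 0.0312 + 0.888 + 1.008 + 0.21 = 2.1372.
Systemic exposure ∝ 1/CL: fold-change = 1 / 2.1372 = 0.468.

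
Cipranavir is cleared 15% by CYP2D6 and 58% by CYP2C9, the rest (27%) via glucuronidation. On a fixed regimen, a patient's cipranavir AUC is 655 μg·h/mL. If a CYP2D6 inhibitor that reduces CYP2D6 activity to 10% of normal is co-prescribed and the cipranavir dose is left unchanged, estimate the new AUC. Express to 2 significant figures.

7.6 × 10² μg·h/mL

The CYP2D6 pathway (15% of clearance) is reduced to 0.1× activity: 0.15 × 0.1 = 0.015.
CYP2C9 (58%) and the residual 27% are unaffected.
CL_new/CL_old = 0.015 + 0.58 + 0.27 = 0.865.
With dosing unchanged, AUC scales as 1/CL: 655 / 0.865 = 7.6 × 10² μg·h/mL.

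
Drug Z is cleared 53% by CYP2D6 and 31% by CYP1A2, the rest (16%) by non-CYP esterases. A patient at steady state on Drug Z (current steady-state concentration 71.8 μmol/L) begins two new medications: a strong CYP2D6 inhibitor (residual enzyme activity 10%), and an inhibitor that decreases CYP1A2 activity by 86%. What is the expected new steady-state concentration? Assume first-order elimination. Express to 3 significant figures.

280 μmol/L

The CYP2D6 pathway (53% of clearance) drops to 0.1× activity: 0.53 × 0.1 = 0.053.
The CYP1A2 pathway (31% of clearance) is reduced to 0.14× activity: 0.31 × 0.14 = 0.0434.
Non-CYP routes (16%) are unchanged.
CL_new/CL_old = 0.053 + 0.0434 + 0.16 = 0.2564.
Steady-state concentration ∝ 1/CL: new value = 71.8 / 0.2564 = 280 μmol/L.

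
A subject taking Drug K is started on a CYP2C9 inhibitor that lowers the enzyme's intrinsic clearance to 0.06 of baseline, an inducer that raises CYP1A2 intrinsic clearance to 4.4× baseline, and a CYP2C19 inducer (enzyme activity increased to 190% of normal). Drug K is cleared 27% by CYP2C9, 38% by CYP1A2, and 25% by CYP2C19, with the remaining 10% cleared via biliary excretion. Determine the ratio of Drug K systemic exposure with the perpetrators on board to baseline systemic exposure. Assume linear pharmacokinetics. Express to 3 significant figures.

0.442

CYP2C9: 0.27 × 0.06 = 0.0162
CYP1A2: 0.38 × 4.4 = 1.672
CYP2C19: 0.25 × 1.9 = 0.475
Other: 0.1 (unchanged)
Relative clearance = 0.0162 + 1.672 + 0.475 + 0.1 = 2.2632.
Because systemic exposure varies inversely with clearance, the combined effect is 1 / 2.2632 = 0.442.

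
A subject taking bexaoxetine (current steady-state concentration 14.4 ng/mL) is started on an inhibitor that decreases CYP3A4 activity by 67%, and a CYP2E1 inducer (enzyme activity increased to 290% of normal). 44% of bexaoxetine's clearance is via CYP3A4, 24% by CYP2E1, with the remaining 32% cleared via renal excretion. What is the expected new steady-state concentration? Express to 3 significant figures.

12.4 ng/mL

The CYP3A4 pathway (44% of clearance) is reduced to 0.33× activity: 0.44 × 0.33 = 0.1452.
The CYP2E1 pathway (24% of clearance) rises to 2.9× activity: 0.24 × 2.9 = 0.696.
Non-CYP routes (32%) are unchanged.
New clearance relative to baseline: 0.1452 + 0.696 + 0.32 = 1.1612.
Dividing the baseline by the relative clearance: 14.4 / 1.1612 = 12.4 ng/mL.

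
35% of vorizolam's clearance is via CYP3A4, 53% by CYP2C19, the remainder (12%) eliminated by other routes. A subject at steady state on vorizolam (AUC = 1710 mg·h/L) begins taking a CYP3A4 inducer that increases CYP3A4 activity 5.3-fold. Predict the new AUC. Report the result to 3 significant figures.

CYP3A4: 0.35 × 5.3 = 1.855
CYP2C19: 0.53 (unchanged)
Other: 0.12 (unchanged)
Relative clearance = 1.855 + 0.53 + 0.12 = 2.505.
AUC ∝ 1/CL, so new value = 1710 / 2.505 = 683 mg·h/L.

683 mg·h/L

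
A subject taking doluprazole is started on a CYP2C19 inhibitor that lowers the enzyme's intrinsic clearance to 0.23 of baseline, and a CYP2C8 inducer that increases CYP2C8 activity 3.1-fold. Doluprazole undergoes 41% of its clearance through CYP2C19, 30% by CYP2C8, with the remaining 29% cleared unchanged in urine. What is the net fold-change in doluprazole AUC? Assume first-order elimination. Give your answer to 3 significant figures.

The CYP2C19 pathway (41% of clearance) is reduced to 0.23× activity: 0.41 × 0.23 = 0.0943.
The CYP2C8 pathway (30% of clearance) increases to 3.1× activity: 0.3 × 3.1 = 0.93.
Non-CYP routes (29%) are unchanged.
Relative clearance = 0.0943 + 0.93 + 0.29 = 1.3143.
Because AUC varies inversely with clearance, the combined effect is 1 / 1.3143 = 0.761.

0.761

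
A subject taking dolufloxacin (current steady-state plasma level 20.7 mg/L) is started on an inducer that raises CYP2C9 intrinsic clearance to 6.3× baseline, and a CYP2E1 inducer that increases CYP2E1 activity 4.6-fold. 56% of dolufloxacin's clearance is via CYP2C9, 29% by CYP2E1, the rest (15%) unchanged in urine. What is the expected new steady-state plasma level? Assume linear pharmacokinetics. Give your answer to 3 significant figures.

The CYP2C9 pathway (56% of clearance) increases to 6.3× activity: 0.56 × 6.3 = 3.528.
The CYP2E1 pathway (29% of clearance) is boosted to 4.6× activity: 0.29 × 4.6 = 1.334.
The remaining 15% of clearance is unaffected.
Relative clearance = 3.528 + 1.334 + 0.15 = 5.012.
Dividing the baseline by the relative clearance: 20.7 / 5.012 = 4.13 mg/L.

4.13 mg/L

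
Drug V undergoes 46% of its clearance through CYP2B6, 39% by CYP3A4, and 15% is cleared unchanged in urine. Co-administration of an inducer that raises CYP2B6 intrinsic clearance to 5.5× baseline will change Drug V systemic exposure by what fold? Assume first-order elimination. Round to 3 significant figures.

The CYP2B6 pathway (46% of clearance) increases to 5.5× activity: 0.46 × 5.5 = 2.53.
CYP3A4 (39%) and the residual 15% are unaffected.
CL_new/CL_old = 2.53 + 0.39 + 0.15 = 3.07.
Systemic exposure is inversely proportional to clearance, so the fold-change is 1 / 3.07 = 0.326.

0.326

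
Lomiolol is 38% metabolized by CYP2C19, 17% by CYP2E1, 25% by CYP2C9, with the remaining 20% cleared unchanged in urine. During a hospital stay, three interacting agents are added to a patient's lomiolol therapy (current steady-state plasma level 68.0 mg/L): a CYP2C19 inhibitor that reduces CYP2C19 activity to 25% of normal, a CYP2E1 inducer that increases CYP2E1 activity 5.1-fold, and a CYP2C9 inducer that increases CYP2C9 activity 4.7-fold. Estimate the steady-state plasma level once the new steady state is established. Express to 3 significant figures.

The CYP2C19 pathway (38% of clearance) drops to 0.25× activity: 0.38 × 0.25 = 0.095.
The CYP2E1 pathway (17% of clearance) is boosted to 5.1× activity: 0.17 × 5.1 = 0.867.
The CYP2C9 pathway (25% of clearance) is boosted to 4.7× activity: 0.25 × 4.7 = 1.175.
Non-CYP routes (20%) are unchanged.
CL_new/CL_old = 0.095 + 0.867 + 1.175 + 0.2 = 2.337.
New steady-state plasma level = 68.0 / 2.337 = 29.1 mg/L (concentration scales inversely with clearance).

29.1 mg/L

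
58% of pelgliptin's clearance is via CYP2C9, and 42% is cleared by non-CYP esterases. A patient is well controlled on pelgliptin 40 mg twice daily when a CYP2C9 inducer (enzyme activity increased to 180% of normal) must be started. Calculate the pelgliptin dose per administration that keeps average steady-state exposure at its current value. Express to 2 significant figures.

59 mg

The CYP2C9 pathway (58% of clearance) rises to 1.8× activity: 0.58 × 1.8 = 1.044.
Non-CYP routes (42%) are unchanged.
CL_new/CL_old = 1.044 + 0.42 = 1.464.
Exposure is unchanged when dose changes in proportion to clearance. New dose = 40 mg × 1.464 = 59 mg.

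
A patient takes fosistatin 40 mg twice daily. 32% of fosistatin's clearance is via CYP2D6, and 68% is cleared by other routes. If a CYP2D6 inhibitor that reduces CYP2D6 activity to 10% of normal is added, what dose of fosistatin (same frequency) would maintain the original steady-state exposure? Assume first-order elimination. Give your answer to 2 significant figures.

28 mg

The CYP2D6 pathway (32% of clearance) is reduced to 0.1× activity: 0.32 × 0.1 = 0.032.
Non-CYP routes (68%) are unchanged.
Relative clearance = 0.032 + 0.68 = 0.712.
To maintain the same steady-state level, dose must scale with clearance: new dose = 40 × 0.712 = 28 mg.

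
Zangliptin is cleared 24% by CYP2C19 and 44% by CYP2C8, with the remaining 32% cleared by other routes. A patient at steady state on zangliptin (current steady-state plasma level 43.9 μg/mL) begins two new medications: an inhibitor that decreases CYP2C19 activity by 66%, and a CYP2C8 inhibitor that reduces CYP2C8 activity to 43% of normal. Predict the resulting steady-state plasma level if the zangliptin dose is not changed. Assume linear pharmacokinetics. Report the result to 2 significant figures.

74 μg/mL

CYP2C19: 0.24 × 0.34 = 0.0816
CYP2C8: 0.44 × 0.43 = 0.1892
Other: 0.32 (unchanged)
Relative clearance = 0.0816 + 0.1892 + 0.32 = 0.5908.
Steady-state plasma level ∝ 1/CL: new value = 43.9 / 0.5908 = 74 μg/mL.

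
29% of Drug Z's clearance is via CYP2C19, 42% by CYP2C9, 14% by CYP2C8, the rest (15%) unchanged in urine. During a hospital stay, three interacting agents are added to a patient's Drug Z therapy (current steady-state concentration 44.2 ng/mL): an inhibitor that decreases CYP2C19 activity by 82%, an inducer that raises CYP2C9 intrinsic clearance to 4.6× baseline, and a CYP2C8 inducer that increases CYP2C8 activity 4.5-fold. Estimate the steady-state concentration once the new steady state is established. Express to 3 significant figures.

The CYP2C19 pathway (29% of clearance) is reduced to 0.18× activity: 0.29 × 0.18 = 0.0522.
The CYP2C9 pathway (42% of clearance) rises to 4.6× activity: 0.42 × 4.6 = 1.932.
The CYP2C8 pathway (14% of clearance) rises to 4.5× activity: 0.14 × 4.5 = 0.63.
Non-CYP routes (15%) are unchanged.
New clearance relative to baseline: 0.0522 + 1.932 + 0.63 + 0.15 = 2.7642.
Dividing the baseline by the relative clearance: 44.2 / 2.7642 = 16.0 ng/mL.

16.0 ng/mL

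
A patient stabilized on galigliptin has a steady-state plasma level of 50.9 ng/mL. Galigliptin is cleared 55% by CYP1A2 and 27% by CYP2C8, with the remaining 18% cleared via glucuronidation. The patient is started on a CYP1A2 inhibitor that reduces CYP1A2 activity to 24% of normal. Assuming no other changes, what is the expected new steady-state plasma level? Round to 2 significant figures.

87 ng/mL

The CYP1A2 pathway (55% of clearance) falls to 0.24× activity: 0.55 × 0.24 = 0.132.
CYP2C8 (27%) and the residual 18% are unaffected.
CL_new/CL_old = 0.132 + 0.27 + 0.18 = 0.582.
With dosing unchanged, steady-state plasma level scales as 1/CL: 50.9 / 0.582 = 87 ng/mL.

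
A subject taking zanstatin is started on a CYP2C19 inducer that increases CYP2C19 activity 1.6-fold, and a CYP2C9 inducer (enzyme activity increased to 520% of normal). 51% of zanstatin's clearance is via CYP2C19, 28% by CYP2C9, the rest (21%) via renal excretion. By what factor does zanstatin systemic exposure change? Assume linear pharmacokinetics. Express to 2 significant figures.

CYP2C19: 0.51 × 1.6 = 0.816
CYP2C9: 0.28 × 5.2 = 1.456
Other: 0.21 (unchanged)
New clearance relative to baseline: 0.816 + 1.456 + 0.21 = 2.482.
Because systemic exposure varies inversely with clearance, the combined effect is 1 / 2.482 = 0.40.

0.40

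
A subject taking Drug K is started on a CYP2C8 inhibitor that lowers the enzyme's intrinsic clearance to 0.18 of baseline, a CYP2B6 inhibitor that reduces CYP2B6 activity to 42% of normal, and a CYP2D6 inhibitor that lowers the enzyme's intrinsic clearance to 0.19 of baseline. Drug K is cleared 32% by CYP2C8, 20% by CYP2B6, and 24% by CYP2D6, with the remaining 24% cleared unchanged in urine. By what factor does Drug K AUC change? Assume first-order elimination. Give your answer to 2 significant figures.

The CYP2C8 pathway (32% of clearance) is reduced to 0.18× activity: 0.32 × 0.18 = 0.0576.
The CYP2B6 pathway (20% of clearance) drops to 0.42× activity: 0.2 × 0.42 = 0.084.
The CYP2D6 pathway (24% of clearance) falls to 0.19× activity: 0.24 × 0.19 = 0.0456.
Non-CYP routes (24%) are unchanged.
Relative clearance = 0.0576 + 0.084 + 0.0456 + 0.24 = 0.4272.
AUC ∝ 1/CL: fold-change = 1 / 0.4272 = 2.3.

2.3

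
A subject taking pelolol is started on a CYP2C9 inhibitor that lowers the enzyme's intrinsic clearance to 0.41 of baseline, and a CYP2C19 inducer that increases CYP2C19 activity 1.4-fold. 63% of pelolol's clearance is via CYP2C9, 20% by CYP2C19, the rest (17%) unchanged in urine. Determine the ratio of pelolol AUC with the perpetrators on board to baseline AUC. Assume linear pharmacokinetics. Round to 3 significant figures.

The CYP2C9 pathway (63% of clearance) falls to 0.41× activity: 0.63 × 0.41 = 0.2583.
The CYP2C19 pathway (20% of clearance) rises to 1.4× activity: 0.2 × 1.4 = 0.28.
The remaining 17% of clearance is unaffected.
New clearance relative to baseline: 0.2583 + 0.28 + 0.17 = 0.7083.
Net AUC ratio = 1 / 0.7083 = 1.41.

1.41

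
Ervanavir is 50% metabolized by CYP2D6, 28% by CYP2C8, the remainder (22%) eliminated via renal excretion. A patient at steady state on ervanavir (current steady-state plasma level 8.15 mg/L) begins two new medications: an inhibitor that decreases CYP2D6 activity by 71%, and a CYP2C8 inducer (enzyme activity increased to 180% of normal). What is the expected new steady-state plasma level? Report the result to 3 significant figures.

CYP2D6: 0.5 × 0.29 = 0.145
CYP2C8: 0.28 × 1.8 = 0.504
Other: 0.22 (unchanged)
CL_new/CL_old = 0.145 + 0.504 + 0.22 = 0.869.
Dividing the baseline by the relative clearance: 8.15 / 0.869 = 9.38 mg/L.

9.38 mg/L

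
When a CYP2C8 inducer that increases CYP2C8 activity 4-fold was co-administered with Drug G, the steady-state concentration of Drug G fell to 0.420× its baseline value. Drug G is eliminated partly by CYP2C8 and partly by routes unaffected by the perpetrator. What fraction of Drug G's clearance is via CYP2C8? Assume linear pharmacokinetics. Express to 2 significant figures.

0.46

Let x = fm,CYP2C8. Because steady-state concentration ∝ 1/CL, relative clearance rose to 1/0.420 = 2.381.
Setting x·4 + (1 − x) = 2.381 and solving: x = (2.381 − 1)/(4 − 1) = 0.46.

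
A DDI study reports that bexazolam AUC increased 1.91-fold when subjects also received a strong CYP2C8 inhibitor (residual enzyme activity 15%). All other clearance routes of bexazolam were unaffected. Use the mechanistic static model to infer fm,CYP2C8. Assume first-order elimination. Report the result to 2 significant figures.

0.56

CL'/CL = 1 / 1.91 = 0.5236
0.15·fm + (1 − fm) = 0.5236
fm = (0.5236 − 1) / (0.15 − 1) = 0.56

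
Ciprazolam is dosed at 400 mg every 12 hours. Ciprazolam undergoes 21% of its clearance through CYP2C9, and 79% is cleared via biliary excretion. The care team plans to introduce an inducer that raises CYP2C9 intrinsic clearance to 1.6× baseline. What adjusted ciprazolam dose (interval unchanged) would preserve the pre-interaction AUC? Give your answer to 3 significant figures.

450 mg

The CYP2C9 pathway (21% of clearance) increases to 1.6× activity: 0.21 × 1.6 = 0.336.
The remaining 79% of clearance is unaffected.
Relative clearance = 0.336 + 0.79 = 1.126.
To maintain the same steady-state level, dose must scale with clearance: new dose = 400 × 1.126 = 450 mg.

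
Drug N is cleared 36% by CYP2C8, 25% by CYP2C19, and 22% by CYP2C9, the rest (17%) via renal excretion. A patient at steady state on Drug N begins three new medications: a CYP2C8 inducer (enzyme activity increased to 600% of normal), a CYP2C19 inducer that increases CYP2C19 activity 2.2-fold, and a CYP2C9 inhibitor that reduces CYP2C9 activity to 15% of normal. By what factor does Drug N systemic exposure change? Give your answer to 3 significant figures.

0.343

The CYP2C8 pathway (36% of clearance) rises to 6× activity: 0.36 × 6 = 2.16.
The CYP2C19 pathway (25% of clearance) rises to 2.2× activity: 0.25 × 2.2 = 0.55.
The CYP2C9 pathway (22% of clearance) falls to 0.15× activity: 0.22 × 0.15 = 0.033.
The remaining 17% of clearance is unaffected.
New clearance relative to baseline: 2.16 + 0.55 + 0.033 + 0.17 = 2.913.
Because systemic exposure varies inversely with clearance, the combined effect is 1 / 2.913 = 0.343.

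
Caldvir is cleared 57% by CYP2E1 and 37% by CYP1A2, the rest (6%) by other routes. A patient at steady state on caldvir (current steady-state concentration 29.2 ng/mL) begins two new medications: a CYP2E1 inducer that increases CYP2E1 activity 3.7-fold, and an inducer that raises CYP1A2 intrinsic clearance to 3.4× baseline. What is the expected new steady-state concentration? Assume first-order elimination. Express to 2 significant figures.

CYP2E1: 0.57 × 3.7 = 2.109
CYP1A2: 0.37 × 3.4 = 1.258
Other: 0.06 (unchanged)
New clearance relative to baseline: 2.109 + 1.258 + 0.06 = 3.427.
New steady-state concentration = 29.2 / 3.427 = 8.5 ng/mL (concentration scales inversely with clearance).

8.5 ng/mL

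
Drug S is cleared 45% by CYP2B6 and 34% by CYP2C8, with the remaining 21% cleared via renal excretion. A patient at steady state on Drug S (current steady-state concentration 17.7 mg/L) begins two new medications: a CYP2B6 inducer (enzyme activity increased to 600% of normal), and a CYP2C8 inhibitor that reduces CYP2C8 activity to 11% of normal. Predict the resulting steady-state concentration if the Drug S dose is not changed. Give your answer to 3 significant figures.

6.01 mg/L

The CYP2B6 pathway (45% of clearance) is boosted to 6× activity: 0.45 × 6 = 2.7.
The CYP2C8 pathway (34% of clearance) is reduced to 0.11× activity: 0.34 × 0.11 = 0.0374.
Non-CYP routes (21%) are unchanged.
CL_new/CL_old = 2.7 + 0.0374 + 0.21 = 2.9474.
Dividing the baseline by the relative clearance: 17.7 / 2.9474 = 6.01 mg/L.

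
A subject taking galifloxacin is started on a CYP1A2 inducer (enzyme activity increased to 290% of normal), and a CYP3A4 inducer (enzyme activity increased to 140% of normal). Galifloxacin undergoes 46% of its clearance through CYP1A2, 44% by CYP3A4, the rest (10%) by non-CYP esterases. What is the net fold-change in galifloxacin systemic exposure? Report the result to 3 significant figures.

0.488

The CYP1A2 pathway (46% of clearance) rises to 2.9× activity: 0.46 × 2.9 = 1.334.
The CYP3A4 pathway (44% of clearance) increases to 1.4× activity: 0.44 × 1.4 = 0.616.
The remaining 10% of clearance is unaffected.
New clearance relative to baseline: 1.334 + 0.616 + 0.1 = 2.05.
Because systemic exposure varies inversely with clearance, the combined effect is 1 / 2.05 = 0.488.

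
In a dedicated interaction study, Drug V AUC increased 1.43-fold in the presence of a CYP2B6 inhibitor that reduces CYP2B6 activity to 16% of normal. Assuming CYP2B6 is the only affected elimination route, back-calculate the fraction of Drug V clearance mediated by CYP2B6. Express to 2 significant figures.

Let x = fm,CYP2B6. Because AUC ∝ 1/CL, relative clearance fell to 1/1.43 = 0.6993.
Setting x·0.16 + (1 − x) = 0.6993 and solving: x = (0.6993 − 1)/(0.16 − 1) = 0.36.

0.36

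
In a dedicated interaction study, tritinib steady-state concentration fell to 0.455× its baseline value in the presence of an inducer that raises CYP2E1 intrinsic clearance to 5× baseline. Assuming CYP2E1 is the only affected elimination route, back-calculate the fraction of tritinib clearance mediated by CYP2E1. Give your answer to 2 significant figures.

0.30

Let fm be the CYP2E1 fraction. New clearance relative to baseline = fm × 5 + (1 − fm).
Steady-state concentration ratio = 1 / (new CL fraction), so new CL fraction = 1 / 0.455 = 2.198.
fm × 5 + 1 − fm = 2.198  ⇒  fm × (5 − 1) = 1.198  ⇒  fm = 0.30.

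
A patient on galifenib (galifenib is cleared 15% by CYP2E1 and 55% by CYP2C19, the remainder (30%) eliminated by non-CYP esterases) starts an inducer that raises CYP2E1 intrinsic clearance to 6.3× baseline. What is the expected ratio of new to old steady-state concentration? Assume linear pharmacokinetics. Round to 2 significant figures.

CYP2E1: 0.15 × 6.3 = 0.945
CYP2C19: 0.55 (unchanged)
Other: 0.3 (unchanged)
New clearance relative to baseline: 0.945 + 0.55 + 0.3 = 1.795.
Steady-state concentration is inversely proportional to clearance, so the fold-change is 1 / 1.795 = 0.56.

0.56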